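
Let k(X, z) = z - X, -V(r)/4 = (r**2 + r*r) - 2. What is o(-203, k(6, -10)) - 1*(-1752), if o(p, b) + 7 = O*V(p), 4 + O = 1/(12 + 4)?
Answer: 1299797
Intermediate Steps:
V(r) = 8 - 8*r**2 (V(r) = -4*((r**2 + r*r) - 2) = -4*((r**2 + r**2) - 2) = -4*(2*r**2 - 2) = -4*(-2 + 2*r**2) = 8 - 8*r**2)
O = -63/16 (O = -4 + 1/(12 + 4) = -4 + 1/16 = -63/16 ≈ -3.9375)
o(p, b) = -77/2 + 63*p**2/2 (o(p, b) = -7 - 63*(8 - 8*p**2)/16 = -7 + (-63/2 + 63*p**2/2) = -77/2 + 63*p**2/2)
o(-203, k(6, -10)) - 1*(-1752) = (-77/2 + (63/2)*(-203)**2) - 1*(-1752) = (-77/2 + (63/2)*41209) + 1752 = (-77/2 + 2596167/2) + 1752 = 1298045 + 1752 = 1299797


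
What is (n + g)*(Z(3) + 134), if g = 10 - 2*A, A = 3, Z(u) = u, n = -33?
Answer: -3973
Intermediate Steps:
g = 4 (g = 10 - 2*3 = 10 - 6 = 4)
(n + g)*(Z(3) + 134) = (-33 + 4)*(3 + 134) = -29*137 = -3973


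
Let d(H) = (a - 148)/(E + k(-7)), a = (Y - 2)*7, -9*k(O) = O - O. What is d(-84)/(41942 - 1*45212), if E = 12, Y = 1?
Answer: 31/7848 ≈ 0.0039501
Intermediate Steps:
k(O) = 0 (k(O) = -(O - O)/9 = -1/9*0 = 0)
a = -7 (a = (1 - 2)*7 = -1*7 = -7)
d(H) = -155/12 (d(H) = (-7 - 148)/(12 + 0) = -155/12)
d(-84)/(41942 - 1*45212) = -155/(12*(41942 - 1*45212)) = -155/(12*(41942 - 45212)) = -155/12/(-3270) = -155/12*(-1/3270) = 31/7848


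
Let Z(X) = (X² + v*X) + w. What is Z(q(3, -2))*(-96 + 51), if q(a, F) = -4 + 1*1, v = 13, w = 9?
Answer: 945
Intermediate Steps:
q(a, F) = -3 (q(a, F) = -4 + 1 = -3)
Z(X) = 9 + X² + 13*X (Z(X) = (X² + 13*X) + 9 = 9 + X² + 13*X)
Z(q(3, -2))*(-96 + 51) = (9 + (-3)² + 13*(-3))*(-96 + 51) = (9 + 9 - 39)*(-45) = -21*(-45) = 945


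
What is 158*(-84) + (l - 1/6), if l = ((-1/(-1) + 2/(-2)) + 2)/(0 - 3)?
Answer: -79637/6 ≈ -13273.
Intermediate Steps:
l = -⅔ (l = ((-1*(-1) + 2*(-½)) + 2)/(-3) = ((1 - 1) + 2)*(-⅓) = (0 + 2)*(-⅓) = 2*(-⅓) = -⅔ ≈ -0.66667)
158*(-84) + (l - 1/6) = 158*(-84) + (-⅔ - 1/6) = -13272 + (-⅔ + (⅙)*(-1)) = -13272 + (-⅔ - ⅙) = -13272 - ⅚ = -79637/6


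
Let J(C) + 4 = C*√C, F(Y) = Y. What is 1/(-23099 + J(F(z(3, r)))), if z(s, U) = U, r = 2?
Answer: -23103/533748601 - 2*√2/533748601 ≈ -4.3290e-5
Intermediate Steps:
J(C) = -4 + C^(3/2) (J(C) = -4 + C*√C = -4 + C^(3/2))
1/(-23099 + J(F(z(3, r)))) = 1/(-23099 + (-4 + 2^(3/2))) = 1/(-23099 + (-4 + 2*√2)) = 1/(-23103 + 2*√2)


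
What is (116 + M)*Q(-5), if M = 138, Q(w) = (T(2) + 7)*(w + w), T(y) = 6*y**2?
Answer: -78740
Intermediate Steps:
Q(w) = 62*w (Q(w) = (6*2**2 + 7)*(w + w) = (6*4 + 7)*(2*w) = (24 + 7)*(2*w) = 31*(2*w) = 62*w)
(116 + M)*Q(-5) = (116 + 138)*(62*(-5)) = 254*(-310) = -78740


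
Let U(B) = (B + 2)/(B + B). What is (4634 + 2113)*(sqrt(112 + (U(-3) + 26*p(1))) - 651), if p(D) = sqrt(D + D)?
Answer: -4392297 + 2249*sqrt(4038 + 936*sqrt(2))/2 ≈ -4.3100e+6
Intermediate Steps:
U(B) = (2 + B)/(2*B) (U(B) = (2 + B)/((2*B)) = (2 + B)*(1/(2*B)) = (2 + B)/(2*B))
p(D) = sqrt(2)*sqrt(D) (p(D) = sqrt(2*D) = sqrt(2)*sqrt(D))
(4634 + 2113)*(sqrt(112 + (U(-3) + 26*p(1))) - 651) = (4634 + 2113)*(sqrt(112 + ((1/2)*(2 - 3)/(-3) + 26*(sqrt(2)*sqrt(1)))) - 651) = 6747*(sqrt(112 + ((1/2)*(-1/3)*(-1) + 26*(sqrt(2)*1))) - 651) = 6747*(sqrt(112 + (1/6 + 26*sqrt(2))) - 651) = 6747*(sqrt(673/6 + 26*sqrt(2)) - 651) = 6747*(-651 + sqrt(673/6 + 26*sqrt(2))) = -4392297 + 6747*sqrt(673/6 + 26*sqrt(2))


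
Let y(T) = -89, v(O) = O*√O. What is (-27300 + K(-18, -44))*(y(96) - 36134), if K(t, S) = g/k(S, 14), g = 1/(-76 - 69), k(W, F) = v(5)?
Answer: 988887900 + 36223*√5/3625 ≈ 9.8889e+8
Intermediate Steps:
v(O) = O^(3/2)
k(W, F) = 5*√5 (k(W, F) = 5^(3/2) = 5*√5)
g = -1/145 (g = 1/(-145) = -1/145 ≈ -0.0068966)
K(t, S) = -√5/3625 (K(t, S) = -√5/25/145 = -√5/3625)
(-27300 + K(-18, -44))*(y(96) - 36134) = (-27300 - √5/3625)*(-89 - 36134) = (-27300 - √5/3625)*(-36223) = 988887900 + 36223*√5/3625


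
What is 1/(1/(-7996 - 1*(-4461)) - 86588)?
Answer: -3535/306088581 ≈ -1.1549e-5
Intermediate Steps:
1/(1/(-7996 - 1*(-4461)) - 86588) = 1/(1/(-7996 + 4461) - 86588) = 1/(1/(-3535) - 86588) = 1/(-1/3535 - 86588) = 1/(-306088581/3535) = -3535/306088581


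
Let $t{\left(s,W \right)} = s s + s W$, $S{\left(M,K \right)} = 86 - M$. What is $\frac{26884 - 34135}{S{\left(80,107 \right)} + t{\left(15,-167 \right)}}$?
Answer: $\frac{2417}{758} \approx 3.1887$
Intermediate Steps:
$t{\left(s,W \right)} = s^{2} + W s$
$\frac{26884 - 34135}{S{\left(80,107 \right)} + t{\left(15,-167 \right)}} = \frac{26884 - 34135}{\left(86 - 80\right) + 15 \left(-167 + 15\right)} = - \frac{7251}{\left(86 - 80\right) + 15 \left(-152\right)} = - \frac{7251}{6 - 2280} = - \frac{7251}{-2274} = \left(-7251\right) \left(- \frac{1}{2274}\right) = \frac{2417}{758}$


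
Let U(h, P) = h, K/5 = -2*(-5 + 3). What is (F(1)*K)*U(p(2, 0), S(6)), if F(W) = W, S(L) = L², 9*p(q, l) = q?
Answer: 40/9 ≈ 4.4444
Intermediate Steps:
p(q, l) = q/9
K = 20 (K = 5*(-2*(-5 + 3)) = 5*(-2*(-2)) = 5*4 = 20)
(F(1)*K)*U(p(2, 0), S(6)) = (1*20)*((⅑)*2) = 20*(2/9) = 40/9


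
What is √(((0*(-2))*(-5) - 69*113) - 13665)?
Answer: 7*I*√438 ≈ 146.5*I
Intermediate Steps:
√(((0*(-2))*(-5) - 69*113) - 13665) = √((0*(-5) - 7797) - 13665) = √((0 - 7797) - 13665) = √(-7797 - 13665) = √(-21462) = 7*I*√438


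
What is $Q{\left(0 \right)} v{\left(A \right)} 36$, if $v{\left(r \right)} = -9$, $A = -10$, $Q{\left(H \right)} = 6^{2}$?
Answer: $-11664$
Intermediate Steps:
$Q{\left(H \right)} = 36$
$Q{\left(0 \right)} v{\left(A \right)} 36 = 36 \left(-9\right) 36 = \left(-324\right) 36 = -11664$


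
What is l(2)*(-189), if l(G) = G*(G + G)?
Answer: -1512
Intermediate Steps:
l(G) = 2*G**2 (l(G) = G*(2*G) = 2*G**2)
l(2)*(-189) = (2*2**2)*(-189) = (2*4)*(-189) = 8*(-189) = -1512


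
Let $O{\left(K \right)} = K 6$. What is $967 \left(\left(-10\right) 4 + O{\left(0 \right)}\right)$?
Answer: $-38680$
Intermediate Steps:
$O{\left(K \right)} = 6 K$
$967 \left(\left(-10\right) 4 + O{\left(0 \right)}\right) = 967 \left(\left(-10\right) 4 + 6 \cdot 0\right) = 967 \left(-40 + 0\right) = 967 \left(-40\right) = -38680$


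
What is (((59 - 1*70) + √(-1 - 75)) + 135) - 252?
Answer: -128 + 2*I*√19 ≈ -128.0 + 8.7178*I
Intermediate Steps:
(((59 - 1*70) + √(-1 - 75)) + 135) - 252 = (((59 - 70) + √(-76)) + 135) - 252 = ((-11 + 2*I*√19) + 135) - 252 = (124 + 2*I*√19) - 252 = -128 + 2*I*√19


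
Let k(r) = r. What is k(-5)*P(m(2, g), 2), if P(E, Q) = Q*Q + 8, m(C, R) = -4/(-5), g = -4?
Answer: -60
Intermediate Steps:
m(C, R) = ⅘ (m(C, R) = -4*(-⅕) = ⅘)
P(E, Q) = 8 + Q² (P(E, Q) = Q² + 8 = 8 + Q²)
k(-5)*P(m(2, g), 2) = -5*(8 + 2²) = -5*(8 + 4) = -5*12 = -60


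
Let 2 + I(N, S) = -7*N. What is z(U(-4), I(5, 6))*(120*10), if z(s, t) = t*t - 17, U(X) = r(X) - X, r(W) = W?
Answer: 1622400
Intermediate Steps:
I(N, S) = -2 - 7*N
U(X) = 0 (U(X) = X - X = 0)
z(s, t) = -17 + t² (z(s, t) = t² - 17 = -17 + t²)
z(U(-4), I(5, 6))*(120*10) = (-17 + (-2 - 7*5)²)*(120*10) = (-17 + (-2 - 35)²)*1200 = (-17 + (-37)²)*1200 = (-17 + 1369)*1200 = 1352*1200 = 1622400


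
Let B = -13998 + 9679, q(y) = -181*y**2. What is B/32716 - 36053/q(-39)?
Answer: -9515071/9006747516 ≈ -0.0010564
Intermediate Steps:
B = -4319
B/32716 - 36053/q(-39) = -4319/32716 - 36053/((-181*(-39)**2)) = -4319*1/32716 - 36053/((-181*1521)) = -4319/32716 - 36053/(-275301) = -4319/32716 - 36053*(-1/275301) = -4319/32716 + 36053/275301 = -9515071/9006747516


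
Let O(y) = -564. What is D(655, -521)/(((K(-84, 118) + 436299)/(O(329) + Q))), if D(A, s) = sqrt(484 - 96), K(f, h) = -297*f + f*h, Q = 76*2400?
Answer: 121224*sqrt(97)/150445 ≈ 7.9359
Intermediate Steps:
Q = 182400
D(A, s) = 2*sqrt(97) (D(A, s) = sqrt(388) = 2*sqrt(97))
D(655, -521)/(((K(-84, 118) + 436299)/(O(329) + Q))) = (2*sqrt(97))/(((-84*(-297 + 118) + 436299)/(-564 + 182400))) = (2*sqrt(97))/(((-84*(-179) + 436299)/181836)) = (2*sqrt(97))/(((15036 + 436299)*(1/181836))) = (2*sqrt(97))/((451335*(1/181836))) = (2*sqrt(97))/(150445/60612) = (2*sqrt(97))*(60612/150445) = 121224*sqrt(97)/150445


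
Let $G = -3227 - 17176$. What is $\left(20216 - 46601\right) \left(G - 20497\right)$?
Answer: $1079146500$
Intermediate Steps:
$G = -20403$
$\left(20216 - 46601\right) \left(G - 20497\right) = \left(20216 - 46601\right) \left(-20403 - 20497\right) = - 26385 \left(-20403 - 20497\right) = \left(-26385\right) \left(-40900\right) = 1079146500$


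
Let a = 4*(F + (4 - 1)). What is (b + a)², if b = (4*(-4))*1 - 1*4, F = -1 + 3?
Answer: 0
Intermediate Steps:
F = 2
b = -20 (b = -16*1 - 4 = -16 - 4 = -20)
a = 20 (a = 4*(2 + (4 - 1)) = 4*(2 + 3) = 4*5 = 20)
(b + a)² = (-20 + 20)² = 0² = 0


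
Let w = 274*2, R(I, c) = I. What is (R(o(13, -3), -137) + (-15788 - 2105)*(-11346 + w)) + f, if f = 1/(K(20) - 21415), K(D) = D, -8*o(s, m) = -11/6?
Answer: 198417518468737/1026960 ≈ 1.9321e+8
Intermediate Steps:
o(s, m) = 11/48 (o(s, m) = -(-11)/(8*6) = -⅛*(-11/6) = 11/48)
f = -1/21395 (f = 1/(20 - 21415) = 1/(-21395) = -1/21395 ≈ -4.6740e-5)
w = 548
(R(o(13, -3), -137) + (-15788 - 2105)*(-11346 + w)) + f = (11/48 + (-15788 - 2105)*(-11346 + 548)) - 1/21395 = (11/48 - 17893*(-10798)) - 1/21395 = (11/48 + 193208614) - 1/21395 = 9274013483/48 - 1/21395 = 198417518468737/1026960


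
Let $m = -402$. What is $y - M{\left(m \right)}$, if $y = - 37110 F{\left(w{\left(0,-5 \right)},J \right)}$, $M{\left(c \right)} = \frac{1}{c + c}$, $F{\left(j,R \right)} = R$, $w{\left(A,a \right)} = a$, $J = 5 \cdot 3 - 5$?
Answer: $- \frac{298364399}{804} \approx -3.711 \cdot 10^{5}$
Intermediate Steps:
$J = 10$ ($J = 15 - 5 = 10$)
$M{\left(c \right)} = \frac{1}{2 c}$
$y = -371100$ ($y = \left(-37110\right) 10 = -371100$)
$y - M{\left(m \right)} = -371100 - \frac{1}{2 \left(-402\right)} = -371100 - \frac{1}{2} \left(- \frac{1}{402}\right) = -371100 - - \frac{1}{804} = -371100 + \frac{1}{804} = - \frac{298364399}{804}$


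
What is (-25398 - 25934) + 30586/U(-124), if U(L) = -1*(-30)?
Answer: -754687/15 ≈ -50312.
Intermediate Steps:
U(L) = 30
(-25398 - 25934) + 30586/U(-124) = (-25398 - 25934) + 30586/30 = -51332 + 30586*(1/30) = -51332 + 15293/15 = -754687/15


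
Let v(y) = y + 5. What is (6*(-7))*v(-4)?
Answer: -42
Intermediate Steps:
v(y) = 5 + y
(6*(-7))*v(-4) = (6*(-7))*(5 - 4) = -42*1 = -42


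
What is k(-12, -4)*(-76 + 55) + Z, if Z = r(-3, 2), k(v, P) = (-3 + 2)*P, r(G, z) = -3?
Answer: -87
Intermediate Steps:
k(v, P) = -P
Z = -3
k(-12, -4)*(-76 + 55) + Z = (-1*(-4))*(-76 + 55) - 3 = 4*(-21) - 3 = -84 - 3 = -87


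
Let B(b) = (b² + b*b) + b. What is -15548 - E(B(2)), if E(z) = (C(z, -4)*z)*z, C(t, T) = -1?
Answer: -15448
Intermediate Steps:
B(b) = b + 2*b² (B(b) = (b² + b²) + b = 2*b² + b = b + 2*b²)
E(z) = -z² (E(z) = (-z)*z = -z²)
-15548 - E(B(2)) = -15548 - (-1)*(2*(1 + 2*2))² = -15548 - (-1)*(2*(1 + 4))² = -15548 - (-1)*(2*5)² = -15548 - (-1)*10² = -15548 - (-1)*100 = -15548 - 1*(-100) = -15548 + 100 = -15448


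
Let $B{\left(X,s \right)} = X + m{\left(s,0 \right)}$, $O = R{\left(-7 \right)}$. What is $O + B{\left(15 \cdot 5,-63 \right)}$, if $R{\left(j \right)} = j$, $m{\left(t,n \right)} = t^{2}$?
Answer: $4037$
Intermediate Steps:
$O = -7$
$B{\left(X,s \right)} = X + s^{2}$
$O + B{\left(15 \cdot 5,-63 \right)} = -7 + \left(15 \cdot 5 + \left(-63\right)^{2}\right) = -7 + \left(75 + 3969\right) = -7 + 4044 = 4037$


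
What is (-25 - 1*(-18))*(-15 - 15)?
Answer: 210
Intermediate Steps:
(-25 - 1*(-18))*(-15 - 15) = (-25 + 18)*(-30) = -7*(-30) = 210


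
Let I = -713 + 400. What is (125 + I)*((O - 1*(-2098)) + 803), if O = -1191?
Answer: -321480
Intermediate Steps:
I = -313
(125 + I)*((O - 1*(-2098)) + 803) = (125 - 313)*((-1191 - 1*(-2098)) + 803) = -188*((-1191 + 2098) + 803) = -188*(907 + 803) = -188*1710 = -321480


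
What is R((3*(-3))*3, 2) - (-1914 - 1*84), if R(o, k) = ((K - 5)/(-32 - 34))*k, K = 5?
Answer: 1998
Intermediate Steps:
R(o, k) = 0 (R(o, k) = ((5 - 5)/(-32 - 34))*k = (0/(-66))*k = (0*(-1/66))*k = 0*k = 0)
R((3*(-3))*3, 2) - (-1914 - 1*84) = 0 - (-1914 - 1*84) = 0 - (-1914 - 84) = 0 - 1*(-1998) = 0 + 1998 = 1998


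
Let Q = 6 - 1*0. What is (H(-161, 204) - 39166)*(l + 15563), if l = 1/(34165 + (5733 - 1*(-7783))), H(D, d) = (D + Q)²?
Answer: -11235521435964/47681 ≈ -2.3564e+8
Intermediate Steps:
Q = 6 (Q = 6 + 0 = 6)
H(D, d) = (6 + D)² (H(D, d) = (D + 6)² = (6 + D)²)
l = 1/47681 (l = 1/(34165 + (5733 + 7783)) = 1/(34165 + 13516) = 1/47681 ≈ 2.0973e-5)
(H(-161, 204) - 39166)*(l + 15563) = ((6 - 161)² - 39166)*(1/47681 + 15563) = ((-155)² - 39166)*(742059404/47681) = (24025 - 39166)*(742059404/47681) = -15141*742059404/47681 = -11235521435964/47681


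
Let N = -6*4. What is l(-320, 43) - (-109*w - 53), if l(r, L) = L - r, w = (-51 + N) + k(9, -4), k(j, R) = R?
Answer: -8195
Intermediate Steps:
N = -24
w = -79 (w = (-51 - 24) - 4 = -75 - 4 = -79)
l(-320, 43) - (-109*w - 53) = (43 - 1*(-320)) - (-109*(-79) - 53) = (43 + 320) - (8611 - 53) = 363 - 1*8558 = 363 - 8558 = -8195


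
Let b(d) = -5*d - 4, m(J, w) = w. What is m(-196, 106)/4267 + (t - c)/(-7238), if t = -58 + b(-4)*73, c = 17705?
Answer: 71578093/30884546 ≈ 2.3176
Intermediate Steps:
b(d) = -4 - 5*d
t = 1110 (t = -58 + (-4 - 5*(-4))*73 = -58 + (-4 + 20)*73 = -58 + 16*73 = -58 + 1168 = 1110)
m(-196, 106)/4267 + (t - c)/(-7238) = 106/4267 + (1110 - 1*17705)/(-7238) = 106*(1/4267) + (1110 - 17705)*(-1/7238) = 106/4267 - 16595*(-1/7238) = 106/4267 + 16595/7238 = 71578093/30884546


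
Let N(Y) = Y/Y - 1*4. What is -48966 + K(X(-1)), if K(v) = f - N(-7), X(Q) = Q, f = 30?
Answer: -48933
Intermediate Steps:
N(Y) = -3 (N(Y) = 1 - 4 = -3)
K(v) = 33 (K(v) = 30 - 1*(-3) = 30 + 3 = 33)
-48966 + K(X(-1)) = -48966 + 33 = -48933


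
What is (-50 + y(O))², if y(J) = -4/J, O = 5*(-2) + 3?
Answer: 119716/49 ≈ 2443.2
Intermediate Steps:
O = -7 (O = -10 + 3 = -7)
(-50 + y(O))² = (-50 - 4/(-7))² = (-50 - 4*(-⅐))² = (-50 + 4/7)² = (-346/7)² = 119716/49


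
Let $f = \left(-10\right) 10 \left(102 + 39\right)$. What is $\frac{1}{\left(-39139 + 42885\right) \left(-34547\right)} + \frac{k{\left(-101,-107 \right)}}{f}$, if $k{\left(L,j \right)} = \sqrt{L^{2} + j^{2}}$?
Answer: $- \frac{1}{129413062} - \frac{\sqrt{866}}{2820} \approx -0.010435$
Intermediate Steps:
$f = -14100$ ($f = \left(-100\right) 141 = -14100$)
$\frac{1}{\left(-39139 + 42885\right) \left(-34547\right)} + \frac{k{\left(-101,-107 \right)}}{f} = \frac{1}{\left(-39139 + 42885\right) \left(-34547\right)} + \frac{\sqrt{\left(-101\right)^{2} + \left(-107\right)^{2}}}{-14100} = \frac{1}{3746} \left(- \frac{1}{34547}\right) + \sqrt{10201 + 11449} \left(- \frac{1}{14100}\right) = \frac{1}{3746} \left(- \frac{1}{34547}\right) + \sqrt{21650} \left(- \frac{1}{14100}\right) = - \frac{1}{129413062} + 5 \sqrt{866} \left(- \frac{1}{14100}\right) = - \frac{1}{129413062} - \frac{\sqrt{866}}{2820}$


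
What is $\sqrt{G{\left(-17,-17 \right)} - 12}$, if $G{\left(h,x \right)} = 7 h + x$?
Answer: $2 i \sqrt{37} \approx 12.166 i$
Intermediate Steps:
$G{\left(h,x \right)} = x + 7 h$
$\sqrt{G{\left(-17,-17 \right)} - 12} = \sqrt{\left(-17 + 7 \left(-17\right)\right) - 12} = \sqrt{\left(-17 - 119\right) - 12} = \sqrt{-136 - 12} = \sqrt{-148} = 2 i \sqrt{37}$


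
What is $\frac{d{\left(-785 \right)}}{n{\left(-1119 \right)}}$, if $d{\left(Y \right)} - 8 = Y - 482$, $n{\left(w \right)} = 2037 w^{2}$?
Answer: $- \frac{1259}{2550651957} \approx -4.936 \cdot 10^{-7}$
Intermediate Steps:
$d{\left(Y \right)} = -474 + Y$ ($d{\left(Y \right)} = 8 + \left(Y - 482\right) = 8 + \left(-482 + Y\right) = -474 + Y$)
$\frac{d{\left(-785 \right)}}{n{\left(-1119 \right)}} = \frac{-474 - 785}{2037 \left(-1119\right)^{2}} = - \frac{1259}{2037 \cdot 1252161} = - \frac{1259}{2550651957}$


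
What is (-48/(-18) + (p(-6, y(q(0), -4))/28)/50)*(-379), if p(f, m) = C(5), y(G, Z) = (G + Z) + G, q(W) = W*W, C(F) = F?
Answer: -850097/840 ≈ -1012.0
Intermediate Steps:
q(W) = W²
y(G, Z) = Z + 2*G
p(f, m) = 5
(-48/(-18) + (p(-6, y(q(0), -4))/28)/50)*(-379) = (-48/(-18) + (5/28)/50)*(-379) = (-48*(-1/18) + (5*(1/28))*(1/50))*(-379) = (8/3 + (5/28)*(1/50))*(-379) = (8/3 + 1/280)*(-379) = (2243/840)*(-379) = -850097/840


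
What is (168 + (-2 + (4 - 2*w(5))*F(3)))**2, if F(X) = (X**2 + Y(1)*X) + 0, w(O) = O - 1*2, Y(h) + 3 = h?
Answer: 25600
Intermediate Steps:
Y(h) = -3 + h
w(O) = -2 + O (w(O) = O - 2 = -2 + O)
F(X) = X**2 - 2*X (F(X) = (X**2 + (-3 + 1)*X) + 0 = (X**2 - 2*X) + 0 = X**2 - 2*X)
(168 + (-2 + (4 - 2*w(5))*F(3)))**2 = (168 + (-2 + (4 - 2*(-2 + 5))*(3*(-2 + 3))))**2 = (168 + (-2 + (4 - 2*3)*(3*1)))**2 = (168 + (-2 + (4 - 6)*3))**2 = (168 + (-2 - 2*3))**2 = (168 + (-2 - 6))**2 = (168 - 8)**2 = 160**2 = 25600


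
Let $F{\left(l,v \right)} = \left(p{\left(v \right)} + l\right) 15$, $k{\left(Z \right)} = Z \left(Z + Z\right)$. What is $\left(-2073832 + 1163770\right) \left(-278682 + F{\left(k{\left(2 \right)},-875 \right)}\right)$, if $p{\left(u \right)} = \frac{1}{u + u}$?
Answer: $\frac{44364022262793}{175} \approx 2.5351 \cdot 10^{11}$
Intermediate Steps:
$k{\left(Z \right)} = 2 Z^{2}$ ($k{\left(Z \right)} = Z 2 Z = 2 Z^{2}$)
$p{\left(u \right)} = \frac{1}{2 u}$
$F{\left(l,v \right)} = 15 l + \frac{15}{2 v}$ ($F{\left(l,v \right)} = \left(\frac{1}{2 v} + l\right) 15 = \left(l + \frac{1}{2 v}\right) 15 = 15 l + \frac{15}{2 v}$)
$\left(-2073832 + 1163770\right) \left(-278682 + F{\left(k{\left(2 \right)},-875 \right)}\right) = \left(-2073832 + 1163770\right) \left(-278682 + \left(15 \cdot 2 \cdot 2^{2} + \frac{15}{2 \left(-875\right)}\right)\right) = - 910062 \left(-278682 + \left(15 \cdot 2 \cdot 4 + \frac{15}{2} \left(- \frac{1}{875}\right)\right)\right) = - 910062 \left(-278682 + \left(15 \cdot 8 - \frac{3}{350}\right)\right) = - 910062 \left(-278682 + \left(120 - \frac{3}{350}\right)\right) = - 910062 \left(-278682 + \frac{41997}{350}\right) = \left(-910062\right) \left(- \frac{97496703}{350}\right) = \frac{44364022262793}{175}$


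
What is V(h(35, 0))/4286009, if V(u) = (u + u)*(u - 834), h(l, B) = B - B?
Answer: 0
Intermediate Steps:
h(l, B) = 0
V(u) = 2*u*(-834 + u) (V(u) = (2*u)*(-834 + u) = 2*u*(-834 + u))
V(h(35, 0))/4286009 = (2*0*(-834 + 0))/4286009 = (2*0*(-834))*(1/4286009) = 0*(1/4286009) = 0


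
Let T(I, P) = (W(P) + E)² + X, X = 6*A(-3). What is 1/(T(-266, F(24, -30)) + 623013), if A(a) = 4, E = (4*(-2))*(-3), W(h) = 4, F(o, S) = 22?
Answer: 1/623821 ≈ 1.6030e-6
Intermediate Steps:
E = 24 (E = -8*(-3) = 24)
X = 24 (X = 6*4 = 24)
T(I, P) = 808 (T(I, P) = (4 + 24)² + 24 = 28² + 24 = 784 + 24 = 808)
1/(T(-266, F(24, -30)) + 623013) = 1/(808 + 623013) = 1/623821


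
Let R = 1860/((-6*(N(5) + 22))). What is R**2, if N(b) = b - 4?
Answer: 96100/529 ≈ 181.66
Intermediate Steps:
N(b) = -4 + b
R = -310/23 (R = 1860/((-6*((-4 + 5) + 22))) = 1860/((-6*(1 + 22))) = 1860/((-6*23)) = 1860/(-138) = 1860*(-1/138) = -310/23 ≈ -13.478)
R**2 = (-310/23)**2 = 96100/529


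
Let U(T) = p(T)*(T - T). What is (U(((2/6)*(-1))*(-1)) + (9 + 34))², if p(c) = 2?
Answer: 1849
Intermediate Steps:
U(T) = 0 (U(T) = 2*(T - T) = 2*0 = 0)
(U(((2/6)*(-1))*(-1)) + (9 + 34))² = (0 + (9 + 34))² = (0 + 43)² = 43² = 1849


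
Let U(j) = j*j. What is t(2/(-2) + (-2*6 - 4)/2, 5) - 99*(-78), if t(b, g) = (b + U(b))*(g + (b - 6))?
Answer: 7002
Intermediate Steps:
U(j) = j**2
t(b, g) = (b + b**2)*(-6 + b + g) (t(b, g) = (b + b**2)*(g + (b - 6)) = (b + b**2)*(g + (-6 + b)) = (b + b**2)*(-6 + b + g))
t(2/(-2) + (-2*6 - 4)/2, 5) - 99*(-78) = (2/(-2) + (-2*6 - 4)/2)*(-6 + 5 + (2/(-2) + (-2*6 - 4)/2)**2 - 5*(2/(-2) + (-2*6 - 4)/2) + (2/(-2) + (-2*6 - 4)/2)*5) - 99*(-78) = (2*(-1/2) + (-12 - 4)*(1/2))*(-6 + 5 + (2*(-1/2) + (-12 - 4)*(1/2))**2 - 5*(2*(-1/2) + (-12 - 4)*(1/2)) + (2*(-1/2) + (-12 - 4)*(1/2))*5) + 7722 = (-1 - 16*1/2)*(-6 + 5 + (-1 - 16*1/2)**2 - 5*(-1 - 16*1/2) + (-1 - 16*1/2)*5) + 7722 = (-1 - 8)*(-6 + 5 + (-1 - 8)**2 - 5*(-1 - 8) + (-1 - 8)*5) + 7722 = -9*(-6 + 5 + (-9)**2 - 5*(-9) - 9*5) + 7722 = -9*(-6 + 5 + 81 + 45 - 45) + 7722 = -9*80 + 7722 = -720 + 7722 = 7002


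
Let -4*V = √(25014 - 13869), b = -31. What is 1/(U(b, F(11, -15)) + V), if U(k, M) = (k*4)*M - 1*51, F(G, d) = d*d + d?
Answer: -139152/3630611117 + 4*√11145/10891833351 ≈ -3.8289e-5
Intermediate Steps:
F(G, d) = d + d² (F(G, d) = d² + d = d + d²)
U(k, M) = -51 + 4*M*k (U(k, M) = (4*k)*M - 51 = 4*M*k - 51 = -51 + 4*M*k)
V = -√11145/4 (V = -√(25014 - 13869)/4 = -√11145/4 ≈ -26.392)
1/(U(b, F(11, -15)) + V) = 1/((-51 + 4*(-15*(1 - 15))*(-31)) - √11145/4) = 1/((-51 + 4*(-15*(-14))*(-31)) - √11145/4) = 1/((-51 + 4*210*(-31)) - √11145/4) = 1/((-51 - 26040) - √11145/4) = 1/(-26091 - √11145/4)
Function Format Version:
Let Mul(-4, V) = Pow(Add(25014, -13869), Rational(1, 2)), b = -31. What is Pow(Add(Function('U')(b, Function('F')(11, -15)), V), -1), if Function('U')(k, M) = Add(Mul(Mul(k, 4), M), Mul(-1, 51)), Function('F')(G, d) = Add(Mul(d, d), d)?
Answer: Add(Rational(-139152, 3630611117), Mul(Rational(4, 10891833351), Pow(11145, Rational(1, 2)))) ≈ -3.8289e-5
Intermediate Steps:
Function('F')(G, d) = Add(d, Pow(d, 2)) (Function('F')(G, d) = Add(Pow(d, 2), d) = Add(d, Pow(d, 2)))
Function('U')(k, M) = Add(-51, Mul(4, M, k)) (Function('U')(k, M) = Add(Mul(Mul(4, k), M), -51) = Add(Mul(4, M, k), -51) = Add(-51, Mul(4, M, k)))
V = Mul(Rational(-1, 4), Pow(11145, Rational(1, 2))) (V = Mul(Rational(-1, 4), Pow(Add(25014, -13869), Rational(1, 2))) = Mul(Rational(-1, 4), Pow(11145, Rational(1, 2))) ≈ -26.392)
Pow(Add(Function('U')(b, Function('F')(11, -15)), V), -1) = Pow(Add(Add(-51, Mul(4, Mul(-15, Add(1, -15)), -31)), Mul(Rational(-1, 4), Pow(11145, Rational(1, 2)))), -1) = Pow(Add(Add(-51, Mul(4, Mul(-15, -14), -31)), Mul(Rational(-1, 4), Pow(11145, Rational(1, 2)))), -1) = Pow(Add(Add(-51, Mul(4, 210, -31)), Mul(Rational(-1, 4), Pow(11145, Rational(1, 2)))), -1) = Pow(Add(Add(-51, -26040), Mul(Rational(-1, 4), Pow(11145, Rational(1, 2)))), -1) = Pow(Add(-26091, Mul(Rational(-1, 4), Pow(11145, Rational(1, 2)))), -1)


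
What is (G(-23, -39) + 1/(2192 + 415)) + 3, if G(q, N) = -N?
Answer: 109495/2607 ≈ 42.000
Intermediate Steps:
(G(-23, -39) + 1/(2192 + 415)) + 3 = (-1*(-39) + 1/(2192 + 415)) + 3 = (39 + 1/2607) + 3 = 101674/2607 + 3 = 109495/2607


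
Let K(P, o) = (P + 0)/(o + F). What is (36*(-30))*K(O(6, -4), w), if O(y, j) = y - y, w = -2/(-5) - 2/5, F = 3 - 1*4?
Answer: 0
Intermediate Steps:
F = -1 (F = 3 - 4 = -1)
w = 0 (w = -2*(-⅕) - 2*⅕ = ⅖ - ⅖ = 0)
O(y, j) = 0
K(P, o) = P/(-1 + o) (K(P, o) = (P + 0)/(o - 1) = P/(-1 + o))
(36*(-30))*K(O(6, -4), w) = (36*(-30))*(0/(-1 + 0)) = -0/(-1) = -0*(-1) = -1080*0 = 0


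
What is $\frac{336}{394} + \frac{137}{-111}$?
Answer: $- \frac{8341}{21867} \approx -0.38144$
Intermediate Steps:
$\frac{336}{394} + \frac{137}{-111} = 336 \cdot \frac{1}{394} + 137 \left(- \frac{1}{111}\right) = \frac{168}{197} - \frac{137}{111} = - \frac{8341}{21867}$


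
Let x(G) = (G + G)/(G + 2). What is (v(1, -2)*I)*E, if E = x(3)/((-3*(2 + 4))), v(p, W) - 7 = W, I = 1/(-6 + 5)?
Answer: ⅓ ≈ 0.33333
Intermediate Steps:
I = -1 (I = 1/(-1) = -1)
x(G) = 2*G/(2 + G) (x(G) = (2*G)/(2 + G) = 2*G/(2 + G))
v(p, W) = 7 + W
E = -1/15 (E = (2*3/(2 + 3))/((-3*(2 + 4))) = (2*3/5)/((-3*6)) = (2*3*(⅕))/(-18) = (6/5)*(-1/18) = -1/15 ≈ -0.066667)
(v(1, -2)*I)*E = ((7 - 2)*(-1))*(-1/15) = (5*(-1))*(-1/15) = -5*(-1/15) = ⅓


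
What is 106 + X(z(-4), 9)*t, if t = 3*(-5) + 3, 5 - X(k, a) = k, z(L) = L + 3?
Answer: 34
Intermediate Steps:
z(L) = 3 + L
X(k, a) = 5 - k
t = -12 (t = -15 + 3 = -12)
106 + X(z(-4), 9)*t = 106 + (5 - (3 - 4))*(-12) = 106 + (5 - 1*(-1))*(-12) = 106 + (5 + 1)*(-12) = 106 + 6*(-12) = 106 - 72 = 34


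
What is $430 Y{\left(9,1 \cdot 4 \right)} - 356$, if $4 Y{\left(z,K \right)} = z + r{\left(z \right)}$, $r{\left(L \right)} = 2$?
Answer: $\frac{1653}{2} \approx 826.5$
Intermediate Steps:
$Y{\left(z,K \right)} = \frac{1}{2} + \frac{z}{4}$ ($Y{\left(z,K \right)} = \frac{z + 2}{4} = \frac{2 + z}{4} = \frac{1}{2} + \frac{z}{4}$)
$430 Y{\left(9,1 \cdot 4 \right)} - 356 = 430 \left(\frac{1}{2} + \frac{1}{4} \cdot 9\right) - 356 = 430 \left(\frac{1}{2} + \frac{9}{4}\right) - 356 = 430 \cdot \frac{11}{4} - 356 = \frac{2365}{2} - 356 = \frac{1653}{2}$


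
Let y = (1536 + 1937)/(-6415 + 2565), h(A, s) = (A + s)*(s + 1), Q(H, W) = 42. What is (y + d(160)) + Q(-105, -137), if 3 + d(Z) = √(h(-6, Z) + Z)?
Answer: 146677/3850 + √24954 ≈ 196.07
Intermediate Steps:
h(A, s) = (1 + s)*(A + s) (h(A, s) = (A + s)*(1 + s) = (1 + s)*(A + s))
y = -3473/3850 (y = 3473/(-3850) = 3473*(-1/3850) = -3473/3850 ≈ -0.90208)
d(Z) = -3 + √(-6 + Z² - 4*Z) (d(Z) = -3 + √((-6 + Z + Z² - 6*Z) + Z) = -3 + √((-6 + Z² - 5*Z) + Z) = -3 + √(-6 + Z² - 4*Z))
(y + d(160)) + Q(-105, -137) = (-3473/3850 + (-3 + √(-6 + 160² - 4*160))) + 42 = (-3473/3850 + (-3 + √(-6 + 25600 - 640))) + 42 = (-3473/3850 + (-3 + √24954)) + 42 = (-15023/3850 + √24954) + 42 = 146677/3850 + √24954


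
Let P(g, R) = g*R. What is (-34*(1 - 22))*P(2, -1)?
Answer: -1428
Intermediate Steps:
P(g, R) = R*g
(-34*(1 - 22))*P(2, -1) = (-34*(1 - 22))*(-1*2) = -34*(-21)*(-2) = 714*(-2) = -1428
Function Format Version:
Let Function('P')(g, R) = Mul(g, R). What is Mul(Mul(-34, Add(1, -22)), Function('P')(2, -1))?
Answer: -1428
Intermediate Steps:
Function('P')(g, R) = Mul(R, g)
Mul(Mul(-34, Add(1, -22)), Function('P')(2, -1)) = Mul(Mul(-34, Add(1, -22)), Mul(-1, 2)) = Mul(Mul(-34, -21), -2) = Mul(714, -2) = -1428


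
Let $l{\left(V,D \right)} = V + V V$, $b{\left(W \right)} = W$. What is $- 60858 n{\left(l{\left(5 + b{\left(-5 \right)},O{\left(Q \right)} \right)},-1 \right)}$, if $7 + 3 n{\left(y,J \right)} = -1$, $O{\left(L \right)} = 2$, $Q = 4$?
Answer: $162288$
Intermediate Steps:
$l{\left(V,D \right)} = V + V^{2}$
$n{\left(y,J \right)} = - \frac{8}{3}$ ($n{\left(y,J \right)} = - \frac{7}{3} + \frac{1}{3} \left(-1\right) = - \frac{7}{3} - \frac{1}{3} = - \frac{8}{3}$)
$- 60858 n{\left(l{\left(5 + b{\left(-5 \right)},O{\left(Q \right)} \right)},-1 \right)} = \left(-60858\right) \left(- \frac{8}{3}\right) = 162288$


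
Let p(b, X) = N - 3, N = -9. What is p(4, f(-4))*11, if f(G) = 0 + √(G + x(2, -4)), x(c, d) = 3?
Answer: -132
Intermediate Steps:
f(G) = √(3 + G) (f(G) = 0 + √(G + 3) = 0 + √(3 + G) = √(3 + G))
p(b, X) = -12 (p(b, X) = -9 - 3 = -12)
p(4, f(-4))*11 = -12*11 = -132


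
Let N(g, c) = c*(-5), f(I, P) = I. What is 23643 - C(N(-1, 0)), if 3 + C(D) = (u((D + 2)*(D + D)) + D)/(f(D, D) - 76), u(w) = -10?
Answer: 898543/38 ≈ 23646.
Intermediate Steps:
N(g, c) = -5*c
C(D) = -3 + (-10 + D)/(-76 + D) (C(D) = -3 + (-10 + D)/(D - 76) = -3 + (-10 + D)/(-76 + D))
23643 - C(N(-1, 0)) = 23643 - 2*(109 - (-5)*0)/(-76 - 5*0) = 23643 - 2*(109 - 1*0)/(-76 + 0) = 23643 - 2*(109 + 0)/(-76) = 23643 - 2*(-1)*109/76 = 23643 - 1*(-109/38) = 23643 + 109/38 = 898543/38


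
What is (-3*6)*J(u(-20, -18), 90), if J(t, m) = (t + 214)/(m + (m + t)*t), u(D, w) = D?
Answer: 1746/655 ≈ 2.6656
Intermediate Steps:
J(t, m) = (214 + t)/(m + t*(m + t))
(-3*6)*J(u(-20, -18), 90) = (-3*6)*((214 - 20)/(90 + (-20)**2 + 90*(-20))) = -18*194/(90 + 400 - 1800) = -18*194/(-1310) = -(-9)*194/655 = -18*(-97/655) = 1746/655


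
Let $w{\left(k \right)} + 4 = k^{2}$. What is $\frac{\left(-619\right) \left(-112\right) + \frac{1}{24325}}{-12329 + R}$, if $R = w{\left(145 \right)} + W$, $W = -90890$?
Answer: $- \frac{1686403601}{1999466350} \approx -0.84343$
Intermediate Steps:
$w{\left(k \right)} = -4 + k^{2}$
$R = -69869$ ($R = \left(-4 + 145^{2}\right) - 90890 = \left(-4 + 21025\right) - 90890 = 21021 - 90890 = -69869$)
$\frac{\left(-619\right) \left(-112\right) + \frac{1}{24325}}{-12329 + R} = \frac{\left(-619\right) \left(-112\right) + \frac{1}{24325}}{-12329 - 69869} = \frac{69328 + \frac{1}{24325}}{-82198} = \frac{1686403601}{24325} \left(- \frac{1}{82198}\right) = - \frac{1686403601}{1999466350}$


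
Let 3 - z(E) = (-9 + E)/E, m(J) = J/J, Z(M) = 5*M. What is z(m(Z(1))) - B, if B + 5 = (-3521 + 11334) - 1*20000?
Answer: 12203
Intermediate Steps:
m(J) = 1
z(E) = 3 - (-9 + E)/E
B = -12192 (B = -5 + ((-3521 + 11334) - 1*20000) = -5 + (7813 - 20000) = -5 - 12187 = -12192)
z(m(Z(1))) - B = (2 + 9/1) - 1*(-12192) = (2 + 9*1) + 12192 = (2 + 9) + 12192 = 11 + 12192 = 12203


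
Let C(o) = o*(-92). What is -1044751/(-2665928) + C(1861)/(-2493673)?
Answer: 3061706225159/6647952673544 ≈ 0.46055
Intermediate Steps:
C(o) = -92*o
-1044751/(-2665928) + C(1861)/(-2493673) = -1044751/(-2665928) - 92*1861/(-2493673) = -1044751*(-1/2665928) - 171212*(-1/2493673) = 1044751/2665928 + 171212/2493673 = 3061706225159/6647952673544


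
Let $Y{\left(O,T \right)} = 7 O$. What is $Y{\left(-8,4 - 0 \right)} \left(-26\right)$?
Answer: $1456$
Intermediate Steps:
$Y{\left(-8,4 - 0 \right)} \left(-26\right) = 7 \left(-8\right) \left(-26\right) = \left(-56\right) \left(-26\right) = 1456$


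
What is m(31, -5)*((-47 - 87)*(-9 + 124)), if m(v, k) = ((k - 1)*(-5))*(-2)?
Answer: 924600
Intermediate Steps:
m(v, k) = -10 + 10*k (m(v, k) = ((-1 + k)*(-5))*(-2) = (5 - 5*k)*(-2) = -10 + 10*k)
m(31, -5)*((-47 - 87)*(-9 + 124)) = (-10 + 10*(-5))*((-47 - 87)*(-9 + 124)) = (-10 - 50)*(-134*115) = -60*(-15410) = 924600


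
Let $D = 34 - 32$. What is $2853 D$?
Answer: $5706$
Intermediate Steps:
$D = 2$ ($D = 34 - 32 = 2$)
$2853 D = 2853 \cdot 2 = 5706$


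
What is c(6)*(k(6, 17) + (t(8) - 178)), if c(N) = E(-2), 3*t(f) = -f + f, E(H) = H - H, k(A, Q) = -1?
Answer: 0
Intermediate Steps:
E(H) = 0
t(f) = 0 (t(f) = (-f + f)/3 = (⅓)*0 = 0)
c(N) = 0
c(6)*(k(6, 17) + (t(8) - 178)) = 0*(-1 + (0 - 178)) = 0*(-1 - 178) = 0*(-179) = 0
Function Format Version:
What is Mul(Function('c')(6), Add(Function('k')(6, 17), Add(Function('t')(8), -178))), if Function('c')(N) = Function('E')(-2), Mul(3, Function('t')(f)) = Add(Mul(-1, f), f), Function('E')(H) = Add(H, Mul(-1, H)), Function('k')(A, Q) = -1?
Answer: 0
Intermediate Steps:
Function('E')(H) = 0
Function('t')(f) = 0 (Function('t')(f) = Mul(Rational(1, 3), Add(Mul(-1, f), f)) = Mul(Rational(1, 3), 0) = 0)
Function('c')(N) = 0
Mul(Function('c')(6), Add(Function('k')(6, 17), Add(Function('t')(8), -178))) = Mul(0, Add(-1, Add(0, -178))) = Mul(0, Add(-1, -178)) = Mul(0, -179) = 0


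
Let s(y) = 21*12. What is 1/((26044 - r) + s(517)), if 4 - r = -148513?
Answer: -1/122221 ≈ -8.1819e-6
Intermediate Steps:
r = 148517 (r = 4 - 1*(-148513) = 4 + 148513 = 148517)
s(y) = 252
1/((26044 - r) + s(517)) = 1/((26044 - 1*148517) + 252) = 1/((26044 - 148517) + 252) = 1/(-122473 + 252) = 1/(-122221) = -1/122221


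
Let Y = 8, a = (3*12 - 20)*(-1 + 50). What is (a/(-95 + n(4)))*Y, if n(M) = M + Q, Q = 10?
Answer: -6272/81 ≈ -77.432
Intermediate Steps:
n(M) = 10 + M (n(M) = M + 10 = 10 + M)
a = 784 (a = (36 - 20)*49 = 16*49 = 784)
(a/(-95 + n(4)))*Y = (784/(-95 + (10 + 4)))*8 = (784/(-95 + 14))*8 = (784/(-81))*8 = -1/81*784*8 = -784/81*8 = -6272/81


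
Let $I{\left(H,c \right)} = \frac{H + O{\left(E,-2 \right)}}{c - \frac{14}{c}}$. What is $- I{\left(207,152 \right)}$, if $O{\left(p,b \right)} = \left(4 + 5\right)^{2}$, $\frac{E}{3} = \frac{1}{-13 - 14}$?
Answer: $- \frac{21888}{11545} \approx -1.8959$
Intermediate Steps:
$E = - \frac{1}{9}$ ($E = \frac{3}{-13 - 14} = \frac{3}{-27} = 3 \left(- \frac{1}{27}\right) = - \frac{1}{9} \approx -0.11111$)
$O{\left(p,b \right)} = 81$ ($O{\left(p,b \right)} = 9^{2} = 81$)
$I{\left(H,c \right)} = \frac{81 + H}{c - \frac{14}{c}}$ ($I{\left(H,c \right)} = \frac{H + 81}{c - \frac{14}{c}} = \frac{81 + H}{c - \frac{14}{c}}$)
$- I{\left(207,152 \right)} = - \frac{152 \left(81 + 207\right)}{-14 + 152^{2}} = - \frac{152 \cdot 288}{-14 + 23104} = - \frac{152 \cdot 288}{23090} = \left(-1\right) \frac{21888}{11545} = - \frac{21888}{11545}$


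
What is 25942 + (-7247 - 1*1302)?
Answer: 17393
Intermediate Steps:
25942 + (-7247 - 1*1302) = 25942 + (-7247 - 1302) = 25942 - 8549 = 17393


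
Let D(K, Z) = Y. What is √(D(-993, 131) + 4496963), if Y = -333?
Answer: √4496630 ≈ 2120.5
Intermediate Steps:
D(K, Z) = -333
√(D(-993, 131) + 4496963) = √(-333 + 4496963) = √4496630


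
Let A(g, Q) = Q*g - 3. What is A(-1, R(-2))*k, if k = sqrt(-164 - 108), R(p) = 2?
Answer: -20*I*sqrt(17) ≈ -82.462*I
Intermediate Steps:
k = 4*I*sqrt(17) (k = sqrt(-272) = 4*I*sqrt(17) ≈ 16.492*I)
A(g, Q) = -3 + Q*g
A(-1, R(-2))*k = (-3 + 2*(-1))*(4*I*sqrt(17)) = (-3 - 2)*(4*I*sqrt(17)) = -20*I*sqrt(17)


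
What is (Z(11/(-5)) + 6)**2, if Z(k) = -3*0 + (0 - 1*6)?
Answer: 0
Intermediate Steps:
Z(k) = -6 (Z(k) = 0 + (0 - 6) = 0 - 6 = -6)
(Z(11/(-5)) + 6)**2 = (-6 + 6)**2 = 0**2 = 0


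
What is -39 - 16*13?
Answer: -247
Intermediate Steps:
-39 - 16*13 = -39 - 208 = -247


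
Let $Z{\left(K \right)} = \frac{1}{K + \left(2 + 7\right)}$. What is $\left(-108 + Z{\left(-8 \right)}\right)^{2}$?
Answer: $11449$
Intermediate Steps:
$Z{\left(K \right)} = \frac{1}{9 + K}$ ($Z{\left(K \right)} = \frac{1}{K + 9} = \frac{1}{9 + K}$)
$\left(-108 + Z{\left(-8 \right)}\right)^{2} = \left(-108 + \frac{1}{9 - 8}\right)^{2} = \left(-108 + 1^{-1}\right)^{2} = \left(-108 + 1\right)^{2} = \left(-107\right)^{2} = 11449$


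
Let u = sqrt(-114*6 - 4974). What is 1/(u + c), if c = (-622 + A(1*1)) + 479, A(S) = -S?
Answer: -24/4399 - I*sqrt(5658)/26394 ≈ -0.0054558 - 0.0028499*I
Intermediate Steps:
u = I*sqrt(5658) (u = sqrt(-684 - 4974) = sqrt(-5658) = I*sqrt(5658) ≈ 75.22*I)
c = -144 (c = (-622 - 1) + 479 = -623 + 479 = -144)
1/(u + c) = 1/(I*sqrt(5658) - 144) = 1/(-144 + I*sqrt(5658))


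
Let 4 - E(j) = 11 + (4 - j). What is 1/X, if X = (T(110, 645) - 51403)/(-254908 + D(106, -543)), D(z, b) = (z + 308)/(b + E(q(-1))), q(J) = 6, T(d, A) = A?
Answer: 69844999/13907692 ≈ 5.0220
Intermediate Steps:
E(j) = -11 + j (E(j) = 4 - (11 + (4 - j)) = 4 - (15 - j) = 4 + (-15 + j) = -11 + j)
D(z, b) = (308 + z)/(-5 + b) (D(z, b) = (z + 308)/(b + (-11 + 6)) = (308 + z)/(b - 5) = (308 + z)/(-5 + b))
X = 13907692/69844999 (X = (645 - 51403)/(-254908 + (308 + 106)/(-5 - 543)) = -50758/(-254908 + 414/(-548)) = -50758/(-254908 - 1/548*414) = -50758/(-254908 - 207/274) = -50758/(-69844999/274) = -50758*(-274/69844999) = 13907692/69844999 ≈ 0.19912)
1/X = 1/(13907692/69844999) = 69844999/13907692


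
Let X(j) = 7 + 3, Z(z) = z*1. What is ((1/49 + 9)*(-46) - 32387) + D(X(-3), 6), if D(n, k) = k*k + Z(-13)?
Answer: -1606168/49 ≈ -32779.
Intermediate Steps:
Z(z) = z
X(j) = 10
D(n, k) = -13 + k**2 (D(n, k) = k*k - 13 = k**2 - 13 = -13 + k**2)
((1/49 + 9)*(-46) - 32387) + D(X(-3), 6) = ((1/49 + 9)*(-46) - 32387) + (-13 + 6**2) = ((1/49 + 9)*(-46) - 32387) + (-13 + 36) = ((442/49)*(-46) - 32387) + 23 = (-20332/49 - 32387) + 23 = -1607295/49 + 23 = -1606168/49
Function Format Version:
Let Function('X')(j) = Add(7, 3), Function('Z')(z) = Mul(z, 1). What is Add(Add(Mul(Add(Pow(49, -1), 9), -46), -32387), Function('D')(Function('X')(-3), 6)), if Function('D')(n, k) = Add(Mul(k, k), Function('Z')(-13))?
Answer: Rational(-1606168, 49) ≈ -32779.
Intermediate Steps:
Function('Z')(z) = z
Function('X')(j) = 10
Function('D')(n, k) = Add(-13, Pow(k, 2)) (Function('D')(n, k) = Add(Mul(k, k), -13) = Add(Pow(k, 2), -13) = Add(-13, Pow(k, 2)))
Add(Add(Mul(Add(Pow(49, -1), 9), -46), -32387), Function('D')(Function('X')(-3), 6)) = Add(Add(Mul(Add(Pow(49, -1), 9), -46), -32387), Add(-13, Pow(6, 2))) = Add(Add(Mul(Add(Rational(1, 49), 9), -46), -32387), Add(-13, 36)) = Add(Add(Mul(Rational(442, 49), -46), -32387), 23) = Add(Add(Rational(-20332, 49), -32387), 23) = Add(Rational(-1607295, 49), 23) = Rational(-1606168, 49)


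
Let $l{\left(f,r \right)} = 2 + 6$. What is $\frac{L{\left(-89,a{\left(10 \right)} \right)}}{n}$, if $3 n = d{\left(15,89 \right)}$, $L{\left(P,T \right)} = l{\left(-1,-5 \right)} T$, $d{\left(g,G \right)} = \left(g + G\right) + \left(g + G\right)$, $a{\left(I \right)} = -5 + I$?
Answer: $\frac{15}{26} \approx 0.57692$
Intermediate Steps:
$l{\left(f,r \right)} = 8$
$d{\left(g,G \right)} = 2 G + 2 g$ ($d{\left(g,G \right)} = \left(G + g\right) + \left(G + g\right) = 2 G + 2 g$)
$L{\left(P,T \right)} = 8 T$
$n = \frac{208}{3}$ ($n = \frac{2 \cdot 89 + 2 \cdot 15}{3} = \frac{178 + 30}{3} = \frac{1}{3} \cdot 208 = \frac{208}{3} \approx 69.333$)
$\frac{L{\left(-89,a{\left(10 \right)} \right)}}{n} = \frac{8 \left(-5 + 10\right)}{\frac{208}{3}} = 8 \cdot 5 \cdot \frac{3}{208} = 40 \cdot \frac{3}{208} = \frac{15}{26}$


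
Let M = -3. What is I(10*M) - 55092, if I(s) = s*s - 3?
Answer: -54195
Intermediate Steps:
I(s) = -3 + s² (I(s) = s² - 3 = -3 + s²)
I(10*M) - 55092 = (-3 + (10*(-3))²) - 55092 = (-3 + (-30)²) - 55092 = (-3 + 900) - 55092 = 897 - 55092 = -54195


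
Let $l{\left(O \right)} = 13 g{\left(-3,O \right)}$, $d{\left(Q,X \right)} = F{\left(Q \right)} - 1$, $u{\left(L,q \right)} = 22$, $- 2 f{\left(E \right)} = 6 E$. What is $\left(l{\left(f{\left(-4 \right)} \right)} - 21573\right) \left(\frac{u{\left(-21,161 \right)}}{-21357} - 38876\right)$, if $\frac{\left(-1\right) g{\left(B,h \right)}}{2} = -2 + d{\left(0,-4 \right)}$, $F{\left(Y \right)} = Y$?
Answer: $\frac{5948918612410}{7119} \approx 8.3564 \cdot 10^{8}$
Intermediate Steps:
$f{\left(E \right)} = - 3 E$ ($f{\left(E \right)} = - \frac{6 E}{2} = - 3 E$)
$d{\left(Q,X \right)} = -1 + Q$ ($d{\left(Q,X \right)} = Q - 1 = -1 + Q$)
$g{\left(B,h \right)} = 6$ ($g{\left(B,h \right)} = - 2 \left(-2 + \left(-1 + 0\right)\right) = - 2 \left(-2 - 1\right) = \left(-2\right) \left(-3\right) = 6$)
$l{\left(O \right)} = 78$ ($l{\left(O \right)} = 13 \cdot 6 = 78$)
$\left(l{\left(f{\left(-4 \right)} \right)} - 21573\right) \left(\frac{u{\left(-21,161 \right)}}{-21357} - 38876\right) = \left(78 - 21573\right) \left(\frac{22}{-21357} - 38876\right) = - 21495 \left(22 \left(- \frac{1}{21357}\right) - 38876\right) = - 21495 \left(- \frac{22}{21357} - 38876\right) = \left(-21495\right) \left(- \frac{830274754}{21357}\right) = \frac{5948918612410}{7119}$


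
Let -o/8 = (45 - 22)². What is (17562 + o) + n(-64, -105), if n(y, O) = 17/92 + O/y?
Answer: 19624447/1472 ≈ 13332.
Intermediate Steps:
n(y, O) = 17/92 + O/y (n(y, O) = 17*(1/92) + O/y = 17/92 + O/y)
o = -4232 (o = -8*(45 - 22)² = -8*23² = -8*529 = -4232)
(17562 + o) + n(-64, -105) = (17562 - 4232) + (17/92 - 105/(-64)) = 13330 + (17/92 - 105*(-1/64)) = 13330 + (17/92 + 105/64) = 13330 + 2687/1472 = 19624447/1472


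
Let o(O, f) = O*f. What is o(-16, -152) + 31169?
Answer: 33601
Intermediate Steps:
o(-16, -152) + 31169 = -16*(-152) + 31169 = 2432 + 31169 = 33601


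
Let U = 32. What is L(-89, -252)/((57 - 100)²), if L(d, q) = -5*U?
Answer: -160/1849 ≈ -0.086533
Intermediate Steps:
L(d, q) = -160 (L(d, q) = -5*32 = -160)
L(-89, -252)/((57 - 100)²) = -160/(57 - 100)² = -160/((-43)²) = -160/1849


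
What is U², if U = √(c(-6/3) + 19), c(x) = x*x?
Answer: 23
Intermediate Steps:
c(x) = x²
U = √23 (U = √((-6/3)² + 19) = √((-6*⅓)² + 19) = √((-2)² + 19) = √(4 + 19) = √23 ≈ 4.7958)
U² = (√23)² = 23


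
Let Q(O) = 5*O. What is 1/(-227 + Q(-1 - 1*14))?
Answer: -1/302 ≈ -0.0033113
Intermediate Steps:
1/(-227 + Q(-1 - 1*14)) = 1/(-227 + 5*(-1 - 1*14)) = 1/(-227 + 5*(-1 - 14)) = 1/(-227 + 5*(-15)) = 1/(-227 - 75) = 1/(-302) = -1/302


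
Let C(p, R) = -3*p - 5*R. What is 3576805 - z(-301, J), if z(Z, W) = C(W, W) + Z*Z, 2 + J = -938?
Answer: 3478684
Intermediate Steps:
J = -940 (J = -2 - 938 = -940)
C(p, R) = -5*R - 3*p
z(Z, W) = Z**2 - 8*W (z(Z, W) = (-5*W - 3*W) + Z*Z = -8*W + Z**2 = Z**2 - 8*W)
3576805 - z(-301, J) = 3576805 - ((-301)**2 - 8*(-940)) = 3576805 - (90601 + 7520) = 3576805 - 1*98121 = 3576805 - 98121 = 3478684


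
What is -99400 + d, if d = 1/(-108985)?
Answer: -10833109001/108985 ≈ -99400.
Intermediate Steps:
d = -1/108985 ≈ -9.1756e-6
-99400 + d = -99400 - 1/108985 = -10833109001/108985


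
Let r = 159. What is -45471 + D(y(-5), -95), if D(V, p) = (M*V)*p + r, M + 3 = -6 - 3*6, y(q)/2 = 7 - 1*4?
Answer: -29922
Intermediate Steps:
y(q) = 6 (y(q) = 2*(7 - 1*4) = 2*(7 - 4) = 2*3 = 6)
M = -27 (M = -3 + (-6 - 3*6) = -3 + (-6 - 18) = -3 - 24 = -27)
D(V, p) = 159 - 27*V*p (D(V, p) = (-27*V)*p + 159 = -27*V*p + 159 = 159 - 27*V*p)
-45471 + D(y(-5), -95) = -45471 + (159 - 27*6*(-95)) = -45471 + (159 + 15390) = -45471 + 15549 = -29922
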